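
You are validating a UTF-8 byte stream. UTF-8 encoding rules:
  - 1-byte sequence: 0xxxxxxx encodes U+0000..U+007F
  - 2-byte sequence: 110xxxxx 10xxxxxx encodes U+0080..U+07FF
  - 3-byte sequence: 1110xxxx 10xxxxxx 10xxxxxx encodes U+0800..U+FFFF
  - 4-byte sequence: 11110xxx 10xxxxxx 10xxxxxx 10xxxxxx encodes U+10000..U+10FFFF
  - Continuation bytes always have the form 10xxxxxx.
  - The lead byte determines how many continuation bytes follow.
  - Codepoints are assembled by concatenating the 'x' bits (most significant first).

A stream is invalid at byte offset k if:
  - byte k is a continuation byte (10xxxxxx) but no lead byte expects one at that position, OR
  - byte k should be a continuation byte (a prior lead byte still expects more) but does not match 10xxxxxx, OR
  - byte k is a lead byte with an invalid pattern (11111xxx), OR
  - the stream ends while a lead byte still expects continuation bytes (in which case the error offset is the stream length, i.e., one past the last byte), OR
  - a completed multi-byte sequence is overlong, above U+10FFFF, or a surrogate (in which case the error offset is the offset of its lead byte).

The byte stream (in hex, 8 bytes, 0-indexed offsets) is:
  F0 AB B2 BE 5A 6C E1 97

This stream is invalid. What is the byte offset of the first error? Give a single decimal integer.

Answer: 8

Derivation:
Byte[0]=F0: 4-byte lead, need 3 cont bytes. acc=0x0
Byte[1]=AB: continuation. acc=(acc<<6)|0x2B=0x2B
Byte[2]=B2: continuation. acc=(acc<<6)|0x32=0xAF2
Byte[3]=BE: continuation. acc=(acc<<6)|0x3E=0x2BCBE
Completed: cp=U+2BCBE (starts at byte 0)
Byte[4]=5A: 1-byte ASCII. cp=U+005A
Byte[5]=6C: 1-byte ASCII. cp=U+006C
Byte[6]=E1: 3-byte lead, need 2 cont bytes. acc=0x1
Byte[7]=97: continuation. acc=(acc<<6)|0x17=0x57
Byte[8]: stream ended, expected continuation. INVALID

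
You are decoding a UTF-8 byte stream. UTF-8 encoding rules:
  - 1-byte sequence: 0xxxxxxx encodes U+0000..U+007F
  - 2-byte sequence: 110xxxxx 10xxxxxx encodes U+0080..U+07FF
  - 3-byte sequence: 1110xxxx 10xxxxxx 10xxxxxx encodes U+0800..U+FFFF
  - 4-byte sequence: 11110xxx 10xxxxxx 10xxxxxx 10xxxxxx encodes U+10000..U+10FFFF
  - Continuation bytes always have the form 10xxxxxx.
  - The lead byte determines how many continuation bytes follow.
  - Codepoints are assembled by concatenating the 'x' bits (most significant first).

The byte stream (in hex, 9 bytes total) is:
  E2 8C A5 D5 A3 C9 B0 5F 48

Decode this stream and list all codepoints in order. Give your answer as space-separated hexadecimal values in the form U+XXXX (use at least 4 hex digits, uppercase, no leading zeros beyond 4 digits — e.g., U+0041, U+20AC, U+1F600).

Byte[0]=E2: 3-byte lead, need 2 cont bytes. acc=0x2
Byte[1]=8C: continuation. acc=(acc<<6)|0x0C=0x8C
Byte[2]=A5: continuation. acc=(acc<<6)|0x25=0x2325
Completed: cp=U+2325 (starts at byte 0)
Byte[3]=D5: 2-byte lead, need 1 cont bytes. acc=0x15
Byte[4]=A3: continuation. acc=(acc<<6)|0x23=0x563
Completed: cp=U+0563 (starts at byte 3)
Byte[5]=C9: 2-byte lead, need 1 cont bytes. acc=0x9
Byte[6]=B0: continuation. acc=(acc<<6)|0x30=0x270
Completed: cp=U+0270 (starts at byte 5)
Byte[7]=5F: 1-byte ASCII. cp=U+005F
Byte[8]=48: 1-byte ASCII. cp=U+0048

Answer: U+2325 U+0563 U+0270 U+005F U+0048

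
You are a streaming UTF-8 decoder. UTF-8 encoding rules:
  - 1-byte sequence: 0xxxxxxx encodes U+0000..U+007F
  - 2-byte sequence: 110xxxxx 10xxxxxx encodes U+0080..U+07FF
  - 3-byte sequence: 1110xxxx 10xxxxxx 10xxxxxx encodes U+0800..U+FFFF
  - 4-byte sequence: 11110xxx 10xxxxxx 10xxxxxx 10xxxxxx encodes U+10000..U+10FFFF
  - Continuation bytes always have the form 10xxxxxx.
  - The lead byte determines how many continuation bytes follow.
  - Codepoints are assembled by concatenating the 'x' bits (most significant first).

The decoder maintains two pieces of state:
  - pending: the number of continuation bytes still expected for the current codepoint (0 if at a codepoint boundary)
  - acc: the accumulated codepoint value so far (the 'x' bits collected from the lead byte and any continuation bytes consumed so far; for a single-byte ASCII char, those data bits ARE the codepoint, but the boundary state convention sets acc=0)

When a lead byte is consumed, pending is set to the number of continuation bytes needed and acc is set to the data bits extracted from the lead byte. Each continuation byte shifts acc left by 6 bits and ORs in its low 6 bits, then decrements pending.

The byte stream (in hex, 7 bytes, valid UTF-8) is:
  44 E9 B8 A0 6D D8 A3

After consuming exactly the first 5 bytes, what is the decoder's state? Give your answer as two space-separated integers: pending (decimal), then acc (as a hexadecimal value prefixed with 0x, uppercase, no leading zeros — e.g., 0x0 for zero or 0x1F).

Answer: 0 0x0

Derivation:
Byte[0]=44: 1-byte. pending=0, acc=0x0
Byte[1]=E9: 3-byte lead. pending=2, acc=0x9
Byte[2]=B8: continuation. acc=(acc<<6)|0x38=0x278, pending=1
Byte[3]=A0: continuation. acc=(acc<<6)|0x20=0x9E20, pending=0
Byte[4]=6D: 1-byte. pending=0, acc=0x0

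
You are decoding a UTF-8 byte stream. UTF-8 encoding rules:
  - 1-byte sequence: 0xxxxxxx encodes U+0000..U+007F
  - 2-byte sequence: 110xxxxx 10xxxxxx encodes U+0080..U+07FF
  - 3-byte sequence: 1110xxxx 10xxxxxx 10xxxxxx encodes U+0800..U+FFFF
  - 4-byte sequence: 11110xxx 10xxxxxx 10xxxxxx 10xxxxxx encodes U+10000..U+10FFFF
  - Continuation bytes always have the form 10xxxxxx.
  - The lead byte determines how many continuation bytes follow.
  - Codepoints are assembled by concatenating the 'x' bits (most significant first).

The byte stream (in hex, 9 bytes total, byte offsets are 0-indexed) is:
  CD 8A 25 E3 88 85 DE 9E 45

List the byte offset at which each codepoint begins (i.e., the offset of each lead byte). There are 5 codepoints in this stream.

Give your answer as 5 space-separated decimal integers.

Byte[0]=CD: 2-byte lead, need 1 cont bytes. acc=0xD
Byte[1]=8A: continuation. acc=(acc<<6)|0x0A=0x34A
Completed: cp=U+034A (starts at byte 0)
Byte[2]=25: 1-byte ASCII. cp=U+0025
Byte[3]=E3: 3-byte lead, need 2 cont bytes. acc=0x3
Byte[4]=88: continuation. acc=(acc<<6)|0x08=0xC8
Byte[5]=85: continuation. acc=(acc<<6)|0x05=0x3205
Completed: cp=U+3205 (starts at byte 3)
Byte[6]=DE: 2-byte lead, need 1 cont bytes. acc=0x1E
Byte[7]=9E: continuation. acc=(acc<<6)|0x1E=0x79E
Completed: cp=U+079E (starts at byte 6)
Byte[8]=45: 1-byte ASCII. cp=U+0045

Answer: 0 2 3 6 8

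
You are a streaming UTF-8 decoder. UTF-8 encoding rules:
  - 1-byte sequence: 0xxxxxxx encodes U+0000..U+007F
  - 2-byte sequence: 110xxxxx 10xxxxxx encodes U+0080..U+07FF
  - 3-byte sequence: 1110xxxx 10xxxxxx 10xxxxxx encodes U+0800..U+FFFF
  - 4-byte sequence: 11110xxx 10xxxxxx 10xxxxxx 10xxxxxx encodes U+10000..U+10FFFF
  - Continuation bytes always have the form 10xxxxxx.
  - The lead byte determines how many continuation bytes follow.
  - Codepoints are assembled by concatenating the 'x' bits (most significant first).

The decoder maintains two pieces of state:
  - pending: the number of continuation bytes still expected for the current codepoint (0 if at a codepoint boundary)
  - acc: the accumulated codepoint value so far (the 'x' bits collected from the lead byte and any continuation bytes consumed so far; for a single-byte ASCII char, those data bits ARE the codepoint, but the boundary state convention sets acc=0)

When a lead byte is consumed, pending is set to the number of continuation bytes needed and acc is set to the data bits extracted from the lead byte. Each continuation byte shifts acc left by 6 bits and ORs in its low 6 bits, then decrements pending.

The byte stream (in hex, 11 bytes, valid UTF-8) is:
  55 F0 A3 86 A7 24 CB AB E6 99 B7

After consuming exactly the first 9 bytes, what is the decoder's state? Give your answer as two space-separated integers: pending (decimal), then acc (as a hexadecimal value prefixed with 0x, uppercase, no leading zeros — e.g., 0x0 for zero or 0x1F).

Answer: 2 0x6

Derivation:
Byte[0]=55: 1-byte. pending=0, acc=0x0
Byte[1]=F0: 4-byte lead. pending=3, acc=0x0
Byte[2]=A3: continuation. acc=(acc<<6)|0x23=0x23, pending=2
Byte[3]=86: continuation. acc=(acc<<6)|0x06=0x8C6, pending=1
Byte[4]=A7: continuation. acc=(acc<<6)|0x27=0x231A7, pending=0
Byte[5]=24: 1-byte. pending=0, acc=0x0
Byte[6]=CB: 2-byte lead. pending=1, acc=0xB
Byte[7]=AB: continuation. acc=(acc<<6)|0x2B=0x2EB, pending=0
Byte[8]=E6: 3-byte lead. pending=2, acc=0x6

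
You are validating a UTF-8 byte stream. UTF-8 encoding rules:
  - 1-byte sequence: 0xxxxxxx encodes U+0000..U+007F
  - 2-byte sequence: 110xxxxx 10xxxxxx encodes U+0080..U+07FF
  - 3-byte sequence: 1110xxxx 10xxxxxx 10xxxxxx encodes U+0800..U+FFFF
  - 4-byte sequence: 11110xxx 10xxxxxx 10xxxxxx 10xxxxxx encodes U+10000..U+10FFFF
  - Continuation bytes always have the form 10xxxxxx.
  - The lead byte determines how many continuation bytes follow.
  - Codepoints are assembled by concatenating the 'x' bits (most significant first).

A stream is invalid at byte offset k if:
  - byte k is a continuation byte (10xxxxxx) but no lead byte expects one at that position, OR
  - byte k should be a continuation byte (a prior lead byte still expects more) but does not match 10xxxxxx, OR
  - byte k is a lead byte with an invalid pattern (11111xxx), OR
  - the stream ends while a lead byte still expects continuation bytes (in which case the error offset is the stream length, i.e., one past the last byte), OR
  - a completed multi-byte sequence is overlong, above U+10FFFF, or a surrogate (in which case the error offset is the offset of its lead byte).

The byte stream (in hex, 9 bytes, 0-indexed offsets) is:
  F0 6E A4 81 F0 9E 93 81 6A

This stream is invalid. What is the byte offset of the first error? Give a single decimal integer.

Byte[0]=F0: 4-byte lead, need 3 cont bytes. acc=0x0
Byte[1]=6E: expected 10xxxxxx continuation. INVALID

Answer: 1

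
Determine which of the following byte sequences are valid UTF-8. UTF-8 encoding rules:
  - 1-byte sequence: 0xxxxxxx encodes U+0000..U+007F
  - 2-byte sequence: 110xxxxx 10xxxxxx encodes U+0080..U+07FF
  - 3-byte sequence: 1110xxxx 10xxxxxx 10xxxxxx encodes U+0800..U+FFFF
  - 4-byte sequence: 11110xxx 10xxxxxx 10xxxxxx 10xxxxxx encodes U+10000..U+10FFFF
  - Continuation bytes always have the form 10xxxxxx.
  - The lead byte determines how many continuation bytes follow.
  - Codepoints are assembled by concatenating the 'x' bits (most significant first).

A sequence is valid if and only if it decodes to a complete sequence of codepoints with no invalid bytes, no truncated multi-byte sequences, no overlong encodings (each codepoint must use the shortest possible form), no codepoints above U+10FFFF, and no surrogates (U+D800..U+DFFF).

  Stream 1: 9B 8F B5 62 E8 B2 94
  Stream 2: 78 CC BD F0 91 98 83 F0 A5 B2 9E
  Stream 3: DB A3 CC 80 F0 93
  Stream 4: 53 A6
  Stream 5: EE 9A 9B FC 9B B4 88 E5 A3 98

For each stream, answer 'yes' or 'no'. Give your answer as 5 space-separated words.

Stream 1: error at byte offset 0. INVALID
Stream 2: decodes cleanly. VALID
Stream 3: error at byte offset 6. INVALID
Stream 4: error at byte offset 1. INVALID
Stream 5: error at byte offset 3. INVALID

Answer: no yes no no no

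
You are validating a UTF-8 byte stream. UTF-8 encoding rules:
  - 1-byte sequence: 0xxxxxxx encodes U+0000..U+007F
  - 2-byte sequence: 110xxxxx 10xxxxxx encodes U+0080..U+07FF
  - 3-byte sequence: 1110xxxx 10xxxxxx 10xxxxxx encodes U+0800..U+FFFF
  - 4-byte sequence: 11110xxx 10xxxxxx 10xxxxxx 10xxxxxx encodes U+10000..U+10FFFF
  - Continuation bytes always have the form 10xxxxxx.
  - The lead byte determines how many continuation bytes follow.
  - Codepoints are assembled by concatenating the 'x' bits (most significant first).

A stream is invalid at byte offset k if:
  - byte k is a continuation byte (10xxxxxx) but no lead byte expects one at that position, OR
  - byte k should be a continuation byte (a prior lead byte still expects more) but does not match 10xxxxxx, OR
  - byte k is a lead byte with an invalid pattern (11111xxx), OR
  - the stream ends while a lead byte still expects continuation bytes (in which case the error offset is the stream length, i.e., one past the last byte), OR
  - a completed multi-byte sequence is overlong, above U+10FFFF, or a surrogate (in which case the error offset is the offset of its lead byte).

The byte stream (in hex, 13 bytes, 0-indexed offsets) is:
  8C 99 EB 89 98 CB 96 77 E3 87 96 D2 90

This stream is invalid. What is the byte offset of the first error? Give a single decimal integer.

Answer: 0

Derivation:
Byte[0]=8C: INVALID lead byte (not 0xxx/110x/1110/11110)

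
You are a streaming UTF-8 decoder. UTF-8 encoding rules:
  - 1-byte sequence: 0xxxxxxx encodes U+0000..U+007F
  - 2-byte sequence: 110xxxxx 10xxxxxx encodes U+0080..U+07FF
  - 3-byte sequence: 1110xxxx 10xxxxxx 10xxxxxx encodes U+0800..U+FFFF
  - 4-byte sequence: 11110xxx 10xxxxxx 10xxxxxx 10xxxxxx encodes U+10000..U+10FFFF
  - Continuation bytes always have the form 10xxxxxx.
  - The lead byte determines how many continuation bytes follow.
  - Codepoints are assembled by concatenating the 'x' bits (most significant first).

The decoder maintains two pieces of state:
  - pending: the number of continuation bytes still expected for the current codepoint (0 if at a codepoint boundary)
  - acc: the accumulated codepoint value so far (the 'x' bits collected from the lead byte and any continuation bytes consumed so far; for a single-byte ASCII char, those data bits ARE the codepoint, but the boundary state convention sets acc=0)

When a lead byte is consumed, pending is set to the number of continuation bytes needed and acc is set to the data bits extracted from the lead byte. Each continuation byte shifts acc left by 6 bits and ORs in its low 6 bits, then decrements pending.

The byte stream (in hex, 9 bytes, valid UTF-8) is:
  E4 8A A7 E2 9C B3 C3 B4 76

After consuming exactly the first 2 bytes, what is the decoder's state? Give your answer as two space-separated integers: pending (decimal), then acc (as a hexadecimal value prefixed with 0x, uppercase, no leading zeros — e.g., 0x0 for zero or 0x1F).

Answer: 1 0x10A

Derivation:
Byte[0]=E4: 3-byte lead. pending=2, acc=0x4
Byte[1]=8A: continuation. acc=(acc<<6)|0x0A=0x10A, pending=1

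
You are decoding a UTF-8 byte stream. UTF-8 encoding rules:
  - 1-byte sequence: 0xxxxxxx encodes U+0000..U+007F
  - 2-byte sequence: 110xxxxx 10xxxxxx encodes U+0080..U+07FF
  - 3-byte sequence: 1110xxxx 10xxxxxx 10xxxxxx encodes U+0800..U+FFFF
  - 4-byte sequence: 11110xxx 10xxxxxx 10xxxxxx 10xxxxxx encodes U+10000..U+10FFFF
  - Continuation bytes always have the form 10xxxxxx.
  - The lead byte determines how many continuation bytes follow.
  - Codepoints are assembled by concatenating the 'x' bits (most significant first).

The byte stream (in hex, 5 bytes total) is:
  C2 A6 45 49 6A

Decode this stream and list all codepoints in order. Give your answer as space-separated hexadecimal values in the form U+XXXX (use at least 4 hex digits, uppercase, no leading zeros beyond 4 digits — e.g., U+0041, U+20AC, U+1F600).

Answer: U+00A6 U+0045 U+0049 U+006A

Derivation:
Byte[0]=C2: 2-byte lead, need 1 cont bytes. acc=0x2
Byte[1]=A6: continuation. acc=(acc<<6)|0x26=0xA6
Completed: cp=U+00A6 (starts at byte 0)
Byte[2]=45: 1-byte ASCII. cp=U+0045
Byte[3]=49: 1-byte ASCII. cp=U+0049
Byte[4]=6A: 1-byte ASCII. cp=U+006A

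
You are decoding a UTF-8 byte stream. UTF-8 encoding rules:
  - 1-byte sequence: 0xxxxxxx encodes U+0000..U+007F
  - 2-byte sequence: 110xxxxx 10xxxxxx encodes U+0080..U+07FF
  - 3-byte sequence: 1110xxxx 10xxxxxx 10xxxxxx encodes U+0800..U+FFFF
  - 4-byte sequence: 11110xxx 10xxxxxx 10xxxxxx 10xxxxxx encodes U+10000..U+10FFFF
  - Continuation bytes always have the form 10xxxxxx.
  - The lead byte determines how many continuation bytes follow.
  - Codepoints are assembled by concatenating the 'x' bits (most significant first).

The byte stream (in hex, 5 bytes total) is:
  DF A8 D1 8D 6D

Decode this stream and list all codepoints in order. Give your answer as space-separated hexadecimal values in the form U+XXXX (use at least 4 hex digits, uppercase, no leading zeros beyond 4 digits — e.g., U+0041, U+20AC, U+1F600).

Answer: U+07E8 U+044D U+006D

Derivation:
Byte[0]=DF: 2-byte lead, need 1 cont bytes. acc=0x1F
Byte[1]=A8: continuation. acc=(acc<<6)|0x28=0x7E8
Completed: cp=U+07E8 (starts at byte 0)
Byte[2]=D1: 2-byte lead, need 1 cont bytes. acc=0x11
Byte[3]=8D: continuation. acc=(acc<<6)|0x0D=0x44D
Completed: cp=U+044D (starts at byte 2)
Byte[4]=6D: 1-byte ASCII. cp=U+006D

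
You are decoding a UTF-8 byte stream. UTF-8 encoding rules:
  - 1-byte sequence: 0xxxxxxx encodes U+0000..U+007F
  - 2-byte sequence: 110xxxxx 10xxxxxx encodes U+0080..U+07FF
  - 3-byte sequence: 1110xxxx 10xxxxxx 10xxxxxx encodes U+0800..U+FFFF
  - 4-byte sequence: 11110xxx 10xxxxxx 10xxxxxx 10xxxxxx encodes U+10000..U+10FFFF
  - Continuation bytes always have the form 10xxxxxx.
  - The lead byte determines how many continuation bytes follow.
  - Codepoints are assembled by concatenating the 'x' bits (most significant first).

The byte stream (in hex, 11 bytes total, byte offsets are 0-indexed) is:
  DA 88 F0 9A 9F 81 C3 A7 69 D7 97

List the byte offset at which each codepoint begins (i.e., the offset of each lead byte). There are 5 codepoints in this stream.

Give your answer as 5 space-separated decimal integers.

Answer: 0 2 6 8 9

Derivation:
Byte[0]=DA: 2-byte lead, need 1 cont bytes. acc=0x1A
Byte[1]=88: continuation. acc=(acc<<6)|0x08=0x688
Completed: cp=U+0688 (starts at byte 0)
Byte[2]=F0: 4-byte lead, need 3 cont bytes. acc=0x0
Byte[3]=9A: continuation. acc=(acc<<6)|0x1A=0x1A
Byte[4]=9F: continuation. acc=(acc<<6)|0x1F=0x69F
Byte[5]=81: continuation. acc=(acc<<6)|0x01=0x1A7C1
Completed: cp=U+1A7C1 (starts at byte 2)
Byte[6]=C3: 2-byte lead, need 1 cont bytes. acc=0x3
Byte[7]=A7: continuation. acc=(acc<<6)|0x27=0xE7
Completed: cp=U+00E7 (starts at byte 6)
Byte[8]=69: 1-byte ASCII. cp=U+0069
Byte[9]=D7: 2-byte lead, need 1 cont bytes. acc=0x17
Byte[10]=97: continuation. acc=(acc<<6)|0x17=0x5D7
Completed: cp=U+05D7 (starts at byte 9)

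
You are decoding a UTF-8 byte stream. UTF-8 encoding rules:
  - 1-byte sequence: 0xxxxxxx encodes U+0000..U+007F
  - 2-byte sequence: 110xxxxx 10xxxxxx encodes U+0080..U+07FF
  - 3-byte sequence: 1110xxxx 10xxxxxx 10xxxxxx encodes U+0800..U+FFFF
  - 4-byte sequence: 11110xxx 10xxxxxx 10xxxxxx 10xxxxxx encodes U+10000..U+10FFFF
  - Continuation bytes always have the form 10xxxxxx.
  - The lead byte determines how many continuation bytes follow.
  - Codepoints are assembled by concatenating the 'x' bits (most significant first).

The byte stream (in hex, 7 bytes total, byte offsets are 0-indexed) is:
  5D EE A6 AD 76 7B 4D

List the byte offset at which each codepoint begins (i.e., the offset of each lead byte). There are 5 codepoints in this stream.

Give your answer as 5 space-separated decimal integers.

Answer: 0 1 4 5 6

Derivation:
Byte[0]=5D: 1-byte ASCII. cp=U+005D
Byte[1]=EE: 3-byte lead, need 2 cont bytes. acc=0xE
Byte[2]=A6: continuation. acc=(acc<<6)|0x26=0x3A6
Byte[3]=AD: continuation. acc=(acc<<6)|0x2D=0xE9AD
Completed: cp=U+E9AD (starts at byte 1)
Byte[4]=76: 1-byte ASCII. cp=U+0076
Byte[5]=7B: 1-byte ASCII. cp=U+007B
Byte[6]=4D: 1-byte ASCII. cp=U+004D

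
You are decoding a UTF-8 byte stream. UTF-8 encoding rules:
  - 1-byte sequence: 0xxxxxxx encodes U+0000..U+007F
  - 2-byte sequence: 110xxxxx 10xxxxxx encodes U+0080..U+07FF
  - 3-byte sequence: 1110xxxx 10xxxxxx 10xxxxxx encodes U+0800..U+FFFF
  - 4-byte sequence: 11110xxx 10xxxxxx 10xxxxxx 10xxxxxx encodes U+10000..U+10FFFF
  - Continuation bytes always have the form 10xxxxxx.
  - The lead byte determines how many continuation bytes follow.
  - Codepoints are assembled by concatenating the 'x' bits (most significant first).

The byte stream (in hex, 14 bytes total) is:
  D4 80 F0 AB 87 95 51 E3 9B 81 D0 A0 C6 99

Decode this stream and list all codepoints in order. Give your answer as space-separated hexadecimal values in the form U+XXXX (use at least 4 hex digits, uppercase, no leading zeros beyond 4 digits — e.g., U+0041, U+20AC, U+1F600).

Byte[0]=D4: 2-byte lead, need 1 cont bytes. acc=0x14
Byte[1]=80: continuation. acc=(acc<<6)|0x00=0x500
Completed: cp=U+0500 (starts at byte 0)
Byte[2]=F0: 4-byte lead, need 3 cont bytes. acc=0x0
Byte[3]=AB: continuation. acc=(acc<<6)|0x2B=0x2B
Byte[4]=87: continuation. acc=(acc<<6)|0x07=0xAC7
Byte[5]=95: continuation. acc=(acc<<6)|0x15=0x2B1D5
Completed: cp=U+2B1D5 (starts at byte 2)
Byte[6]=51: 1-byte ASCII. cp=U+0051
Byte[7]=E3: 3-byte lead, need 2 cont bytes. acc=0x3
Byte[8]=9B: continuation. acc=(acc<<6)|0x1B=0xDB
Byte[9]=81: continuation. acc=(acc<<6)|0x01=0x36C1
Completed: cp=U+36C1 (starts at byte 7)
Byte[10]=D0: 2-byte lead, need 1 cont bytes. acc=0x10
Byte[11]=A0: continuation. acc=(acc<<6)|0x20=0x420
Completed: cp=U+0420 (starts at byte 10)
Byte[12]=C6: 2-byte lead, need 1 cont bytes. acc=0x6
Byte[13]=99: continuation. acc=(acc<<6)|0x19=0x199
Completed: cp=U+0199 (starts at byte 12)

Answer: U+0500 U+2B1D5 U+0051 U+36C1 U+0420 U+0199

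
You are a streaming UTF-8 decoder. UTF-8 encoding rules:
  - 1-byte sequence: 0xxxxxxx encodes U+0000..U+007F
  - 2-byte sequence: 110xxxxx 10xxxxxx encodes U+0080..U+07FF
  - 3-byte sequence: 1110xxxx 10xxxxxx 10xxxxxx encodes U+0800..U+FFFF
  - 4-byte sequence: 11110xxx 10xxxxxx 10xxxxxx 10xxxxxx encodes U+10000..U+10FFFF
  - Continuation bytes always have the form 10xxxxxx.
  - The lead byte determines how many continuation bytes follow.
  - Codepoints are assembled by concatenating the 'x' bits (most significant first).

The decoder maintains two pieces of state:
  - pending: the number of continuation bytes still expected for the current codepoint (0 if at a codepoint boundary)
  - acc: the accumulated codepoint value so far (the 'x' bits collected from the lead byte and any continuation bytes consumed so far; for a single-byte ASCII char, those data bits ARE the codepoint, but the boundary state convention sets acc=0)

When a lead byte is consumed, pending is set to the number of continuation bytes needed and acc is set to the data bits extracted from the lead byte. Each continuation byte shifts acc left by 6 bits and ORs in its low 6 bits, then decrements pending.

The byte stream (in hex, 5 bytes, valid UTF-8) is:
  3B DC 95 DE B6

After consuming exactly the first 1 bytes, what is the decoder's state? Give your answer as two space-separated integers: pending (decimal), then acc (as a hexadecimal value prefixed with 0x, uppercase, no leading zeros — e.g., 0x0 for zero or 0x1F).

Answer: 0 0x0

Derivation:
Byte[0]=3B: 1-byte. pending=0, acc=0x0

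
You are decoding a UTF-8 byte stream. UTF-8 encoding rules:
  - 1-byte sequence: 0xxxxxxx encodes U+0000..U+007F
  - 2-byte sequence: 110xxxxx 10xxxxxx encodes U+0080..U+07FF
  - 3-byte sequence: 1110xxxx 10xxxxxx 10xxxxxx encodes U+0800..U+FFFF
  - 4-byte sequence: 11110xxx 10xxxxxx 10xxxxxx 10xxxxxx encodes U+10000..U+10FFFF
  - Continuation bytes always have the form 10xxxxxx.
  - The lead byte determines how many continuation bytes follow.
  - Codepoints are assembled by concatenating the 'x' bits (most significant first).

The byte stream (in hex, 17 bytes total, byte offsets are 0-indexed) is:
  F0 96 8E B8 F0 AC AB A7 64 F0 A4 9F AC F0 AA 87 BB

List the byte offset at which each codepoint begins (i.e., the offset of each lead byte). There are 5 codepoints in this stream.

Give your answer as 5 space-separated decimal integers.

Answer: 0 4 8 9 13

Derivation:
Byte[0]=F0: 4-byte lead, need 3 cont bytes. acc=0x0
Byte[1]=96: continuation. acc=(acc<<6)|0x16=0x16
Byte[2]=8E: continuation. acc=(acc<<6)|0x0E=0x58E
Byte[3]=B8: continuation. acc=(acc<<6)|0x38=0x163B8
Completed: cp=U+163B8 (starts at byte 0)
Byte[4]=F0: 4-byte lead, need 3 cont bytes. acc=0x0
Byte[5]=AC: continuation. acc=(acc<<6)|0x2C=0x2C
Byte[6]=AB: continuation. acc=(acc<<6)|0x2B=0xB2B
Byte[7]=A7: continuation. acc=(acc<<6)|0x27=0x2CAE7
Completed: cp=U+2CAE7 (starts at byte 4)
Byte[8]=64: 1-byte ASCII. cp=U+0064
Byte[9]=F0: 4-byte lead, need 3 cont bytes. acc=0x0
Byte[10]=A4: continuation. acc=(acc<<6)|0x24=0x24
Byte[11]=9F: continuation. acc=(acc<<6)|0x1F=0x91F
Byte[12]=AC: continuation. acc=(acc<<6)|0x2C=0x247EC
Completed: cp=U+247EC (starts at byte 9)
Byte[13]=F0: 4-byte lead, need 3 cont bytes. acc=0x0
Byte[14]=AA: continuation. acc=(acc<<6)|0x2A=0x2A
Byte[15]=87: continuation. acc=(acc<<6)|0x07=0xA87
Byte[16]=BB: continuation. acc=(acc<<6)|0x3B=0x2A1FB
Completed: cp=U+2A1FB (starts at byte 13)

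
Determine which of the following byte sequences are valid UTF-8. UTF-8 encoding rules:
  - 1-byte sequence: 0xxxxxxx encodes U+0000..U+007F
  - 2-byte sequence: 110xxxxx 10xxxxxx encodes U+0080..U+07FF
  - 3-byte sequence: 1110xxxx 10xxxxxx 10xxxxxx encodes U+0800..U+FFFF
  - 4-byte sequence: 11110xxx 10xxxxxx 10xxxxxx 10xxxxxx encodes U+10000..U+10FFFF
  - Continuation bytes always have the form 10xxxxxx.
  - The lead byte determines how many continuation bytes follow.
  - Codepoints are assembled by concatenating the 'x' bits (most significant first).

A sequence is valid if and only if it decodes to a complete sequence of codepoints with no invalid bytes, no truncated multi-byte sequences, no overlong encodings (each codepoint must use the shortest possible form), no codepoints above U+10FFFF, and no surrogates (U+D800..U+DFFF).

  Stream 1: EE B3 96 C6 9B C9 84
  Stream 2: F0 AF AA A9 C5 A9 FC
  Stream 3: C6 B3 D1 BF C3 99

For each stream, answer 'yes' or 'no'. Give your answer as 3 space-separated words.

Stream 1: decodes cleanly. VALID
Stream 2: error at byte offset 6. INVALID
Stream 3: decodes cleanly. VALID

Answer: yes no yes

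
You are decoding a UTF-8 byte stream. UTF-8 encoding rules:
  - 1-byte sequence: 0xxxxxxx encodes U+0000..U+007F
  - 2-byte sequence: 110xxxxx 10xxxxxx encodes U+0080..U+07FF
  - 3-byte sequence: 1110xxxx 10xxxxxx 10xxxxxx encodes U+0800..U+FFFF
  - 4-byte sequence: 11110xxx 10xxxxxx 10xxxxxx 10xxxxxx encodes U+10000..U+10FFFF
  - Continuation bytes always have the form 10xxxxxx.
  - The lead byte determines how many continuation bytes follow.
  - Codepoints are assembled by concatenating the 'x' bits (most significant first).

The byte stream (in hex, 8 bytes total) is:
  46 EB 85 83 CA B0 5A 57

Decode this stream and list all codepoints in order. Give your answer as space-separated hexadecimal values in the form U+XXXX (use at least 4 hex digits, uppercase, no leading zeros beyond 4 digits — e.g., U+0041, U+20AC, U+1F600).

Byte[0]=46: 1-byte ASCII. cp=U+0046
Byte[1]=EB: 3-byte lead, need 2 cont bytes. acc=0xB
Byte[2]=85: continuation. acc=(acc<<6)|0x05=0x2C5
Byte[3]=83: continuation. acc=(acc<<6)|0x03=0xB143
Completed: cp=U+B143 (starts at byte 1)
Byte[4]=CA: 2-byte lead, need 1 cont bytes. acc=0xA
Byte[5]=B0: continuation. acc=(acc<<6)|0x30=0x2B0
Completed: cp=U+02B0 (starts at byte 4)
Byte[6]=5A: 1-byte ASCII. cp=U+005A
Byte[7]=57: 1-byte ASCII. cp=U+0057

Answer: U+0046 U+B143 U+02B0 U+005A U+0057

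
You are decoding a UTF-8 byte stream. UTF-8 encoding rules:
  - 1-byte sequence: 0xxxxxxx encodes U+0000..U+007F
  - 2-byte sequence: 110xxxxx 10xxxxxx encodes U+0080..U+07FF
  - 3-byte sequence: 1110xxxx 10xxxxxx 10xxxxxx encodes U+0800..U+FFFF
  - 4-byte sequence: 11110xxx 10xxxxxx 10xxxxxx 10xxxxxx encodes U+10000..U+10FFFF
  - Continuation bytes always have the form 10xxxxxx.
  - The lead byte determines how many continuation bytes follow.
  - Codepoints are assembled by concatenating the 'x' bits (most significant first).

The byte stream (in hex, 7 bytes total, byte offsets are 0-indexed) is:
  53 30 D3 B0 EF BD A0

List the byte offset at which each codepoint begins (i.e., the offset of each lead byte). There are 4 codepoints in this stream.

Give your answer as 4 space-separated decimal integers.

Answer: 0 1 2 4

Derivation:
Byte[0]=53: 1-byte ASCII. cp=U+0053
Byte[1]=30: 1-byte ASCII. cp=U+0030
Byte[2]=D3: 2-byte lead, need 1 cont bytes. acc=0x13
Byte[3]=B0: continuation. acc=(acc<<6)|0x30=0x4F0
Completed: cp=U+04F0 (starts at byte 2)
Byte[4]=EF: 3-byte lead, need 2 cont bytes. acc=0xF
Byte[5]=BD: continuation. acc=(acc<<6)|0x3D=0x3FD
Byte[6]=A0: continuation. acc=(acc<<6)|0x20=0xFF60
Completed: cp=U+FF60 (starts at byte 4)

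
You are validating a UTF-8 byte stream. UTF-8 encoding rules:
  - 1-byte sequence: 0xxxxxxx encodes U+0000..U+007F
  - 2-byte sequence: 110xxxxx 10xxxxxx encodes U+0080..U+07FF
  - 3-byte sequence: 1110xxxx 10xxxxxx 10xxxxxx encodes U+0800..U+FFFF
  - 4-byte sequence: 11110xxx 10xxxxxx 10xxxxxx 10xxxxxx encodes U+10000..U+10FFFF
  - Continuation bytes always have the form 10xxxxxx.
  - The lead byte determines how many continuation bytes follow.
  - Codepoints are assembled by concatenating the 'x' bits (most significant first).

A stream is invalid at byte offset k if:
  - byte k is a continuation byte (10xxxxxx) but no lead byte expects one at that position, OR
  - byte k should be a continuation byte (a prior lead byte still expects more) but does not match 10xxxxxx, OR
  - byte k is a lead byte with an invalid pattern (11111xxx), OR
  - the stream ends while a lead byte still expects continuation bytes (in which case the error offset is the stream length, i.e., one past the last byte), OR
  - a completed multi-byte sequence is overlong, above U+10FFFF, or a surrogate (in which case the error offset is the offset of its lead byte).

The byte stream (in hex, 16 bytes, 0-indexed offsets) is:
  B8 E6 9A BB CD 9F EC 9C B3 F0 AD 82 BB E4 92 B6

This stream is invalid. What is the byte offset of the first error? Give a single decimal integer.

Answer: 0

Derivation:
Byte[0]=B8: INVALID lead byte (not 0xxx/110x/1110/11110)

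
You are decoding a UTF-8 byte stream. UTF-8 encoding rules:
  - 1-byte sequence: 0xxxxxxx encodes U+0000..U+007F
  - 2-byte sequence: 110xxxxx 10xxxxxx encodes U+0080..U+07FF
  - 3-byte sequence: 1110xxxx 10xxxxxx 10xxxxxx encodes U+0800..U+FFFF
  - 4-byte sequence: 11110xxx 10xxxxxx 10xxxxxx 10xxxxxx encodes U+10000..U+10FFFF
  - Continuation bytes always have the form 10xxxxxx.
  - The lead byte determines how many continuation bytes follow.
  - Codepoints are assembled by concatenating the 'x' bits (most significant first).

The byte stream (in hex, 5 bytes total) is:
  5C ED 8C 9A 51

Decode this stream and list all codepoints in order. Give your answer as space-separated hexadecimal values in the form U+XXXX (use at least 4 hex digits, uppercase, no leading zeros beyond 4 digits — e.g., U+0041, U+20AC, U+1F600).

Answer: U+005C U+D31A U+0051

Derivation:
Byte[0]=5C: 1-byte ASCII. cp=U+005C
Byte[1]=ED: 3-byte lead, need 2 cont bytes. acc=0xD
Byte[2]=8C: continuation. acc=(acc<<6)|0x0C=0x34C
Byte[3]=9A: continuation. acc=(acc<<6)|0x1A=0xD31A
Completed: cp=U+D31A (starts at byte 1)
Byte[4]=51: 1-byte ASCII. cp=U+0051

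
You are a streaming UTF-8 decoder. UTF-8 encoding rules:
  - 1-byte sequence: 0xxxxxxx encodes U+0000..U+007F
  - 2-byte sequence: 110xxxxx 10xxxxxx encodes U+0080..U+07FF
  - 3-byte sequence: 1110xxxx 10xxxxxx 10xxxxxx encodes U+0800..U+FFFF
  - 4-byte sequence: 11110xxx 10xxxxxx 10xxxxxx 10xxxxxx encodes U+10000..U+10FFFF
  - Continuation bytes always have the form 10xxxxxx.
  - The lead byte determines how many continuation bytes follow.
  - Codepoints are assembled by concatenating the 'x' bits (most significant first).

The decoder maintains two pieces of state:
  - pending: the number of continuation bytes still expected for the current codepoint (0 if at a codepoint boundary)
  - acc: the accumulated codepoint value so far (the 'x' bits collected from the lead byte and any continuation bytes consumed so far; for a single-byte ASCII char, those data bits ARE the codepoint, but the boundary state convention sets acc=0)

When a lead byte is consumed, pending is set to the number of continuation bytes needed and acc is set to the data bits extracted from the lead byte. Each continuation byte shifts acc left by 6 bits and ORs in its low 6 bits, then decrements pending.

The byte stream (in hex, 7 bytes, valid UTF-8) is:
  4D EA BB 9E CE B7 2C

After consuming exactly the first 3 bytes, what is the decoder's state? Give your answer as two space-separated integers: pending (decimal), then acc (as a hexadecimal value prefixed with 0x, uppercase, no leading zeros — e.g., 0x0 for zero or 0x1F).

Answer: 1 0x2BB

Derivation:
Byte[0]=4D: 1-byte. pending=0, acc=0x0
Byte[1]=EA: 3-byte lead. pending=2, acc=0xA
Byte[2]=BB: continuation. acc=(acc<<6)|0x3B=0x2BB, pending=1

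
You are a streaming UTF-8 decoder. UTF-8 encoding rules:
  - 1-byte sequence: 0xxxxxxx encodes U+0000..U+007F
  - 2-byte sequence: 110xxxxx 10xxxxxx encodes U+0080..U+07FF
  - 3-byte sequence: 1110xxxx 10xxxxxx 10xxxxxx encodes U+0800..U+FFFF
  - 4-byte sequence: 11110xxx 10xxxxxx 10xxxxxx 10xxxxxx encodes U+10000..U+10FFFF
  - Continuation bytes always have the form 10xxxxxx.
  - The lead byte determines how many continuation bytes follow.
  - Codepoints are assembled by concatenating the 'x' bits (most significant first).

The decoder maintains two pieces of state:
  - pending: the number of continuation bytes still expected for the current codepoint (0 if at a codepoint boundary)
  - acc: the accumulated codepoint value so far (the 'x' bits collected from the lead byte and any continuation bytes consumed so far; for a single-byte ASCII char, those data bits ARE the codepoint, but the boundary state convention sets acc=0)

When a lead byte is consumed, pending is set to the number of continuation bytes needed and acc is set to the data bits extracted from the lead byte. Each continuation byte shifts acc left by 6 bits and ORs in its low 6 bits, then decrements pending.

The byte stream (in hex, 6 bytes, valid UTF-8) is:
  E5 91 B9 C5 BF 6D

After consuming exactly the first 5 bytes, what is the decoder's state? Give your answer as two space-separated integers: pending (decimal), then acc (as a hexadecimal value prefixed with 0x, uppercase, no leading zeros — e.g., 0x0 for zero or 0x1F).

Answer: 0 0x17F

Derivation:
Byte[0]=E5: 3-byte lead. pending=2, acc=0x5
Byte[1]=91: continuation. acc=(acc<<6)|0x11=0x151, pending=1
Byte[2]=B9: continuation. acc=(acc<<6)|0x39=0x5479, pending=0
Byte[3]=C5: 2-byte lead. pending=1, acc=0x5
Byte[4]=BF: continuation. acc=(acc<<6)|0x3F=0x17F, pending=0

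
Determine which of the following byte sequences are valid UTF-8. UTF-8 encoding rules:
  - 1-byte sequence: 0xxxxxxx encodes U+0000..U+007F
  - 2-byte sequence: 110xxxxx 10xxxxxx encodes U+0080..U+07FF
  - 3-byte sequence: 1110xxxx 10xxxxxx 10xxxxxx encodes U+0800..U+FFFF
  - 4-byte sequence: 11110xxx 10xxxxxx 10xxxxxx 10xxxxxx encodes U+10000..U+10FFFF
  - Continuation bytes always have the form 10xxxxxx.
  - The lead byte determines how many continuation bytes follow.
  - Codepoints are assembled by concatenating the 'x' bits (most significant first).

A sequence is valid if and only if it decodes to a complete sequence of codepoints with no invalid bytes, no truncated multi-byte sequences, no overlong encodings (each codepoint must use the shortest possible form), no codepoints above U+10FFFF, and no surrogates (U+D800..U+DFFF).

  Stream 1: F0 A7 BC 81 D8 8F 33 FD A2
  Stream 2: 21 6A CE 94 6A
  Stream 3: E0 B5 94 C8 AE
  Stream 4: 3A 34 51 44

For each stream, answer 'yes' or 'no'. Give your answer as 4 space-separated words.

Answer: no yes yes yes

Derivation:
Stream 1: error at byte offset 7. INVALID
Stream 2: decodes cleanly. VALID
Stream 3: decodes cleanly. VALID
Stream 4: decodes cleanly. VALID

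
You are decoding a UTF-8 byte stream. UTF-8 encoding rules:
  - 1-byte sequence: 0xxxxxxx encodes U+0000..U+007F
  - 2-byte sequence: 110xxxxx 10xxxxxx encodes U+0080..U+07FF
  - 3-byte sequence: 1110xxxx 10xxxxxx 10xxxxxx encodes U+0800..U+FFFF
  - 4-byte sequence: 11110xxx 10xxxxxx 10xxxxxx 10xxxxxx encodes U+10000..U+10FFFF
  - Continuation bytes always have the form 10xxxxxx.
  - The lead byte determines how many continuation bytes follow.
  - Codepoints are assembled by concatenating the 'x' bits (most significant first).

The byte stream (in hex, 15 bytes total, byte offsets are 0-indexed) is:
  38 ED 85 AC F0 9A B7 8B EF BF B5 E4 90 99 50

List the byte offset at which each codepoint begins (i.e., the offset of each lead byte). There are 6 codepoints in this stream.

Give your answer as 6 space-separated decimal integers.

Byte[0]=38: 1-byte ASCII. cp=U+0038
Byte[1]=ED: 3-byte lead, need 2 cont bytes. acc=0xD
Byte[2]=85: continuation. acc=(acc<<6)|0x05=0x345
Byte[3]=AC: continuation. acc=(acc<<6)|0x2C=0xD16C
Completed: cp=U+D16C (starts at byte 1)
Byte[4]=F0: 4-byte lead, need 3 cont bytes. acc=0x0
Byte[5]=9A: continuation. acc=(acc<<6)|0x1A=0x1A
Byte[6]=B7: continuation. acc=(acc<<6)|0x37=0x6B7
Byte[7]=8B: continuation. acc=(acc<<6)|0x0B=0x1ADCB
Completed: cp=U+1ADCB (starts at byte 4)
Byte[8]=EF: 3-byte lead, need 2 cont bytes. acc=0xF
Byte[9]=BF: continuation. acc=(acc<<6)|0x3F=0x3FF
Byte[10]=B5: continuation. acc=(acc<<6)|0x35=0xFFF5
Completed: cp=U+FFF5 (starts at byte 8)
Byte[11]=E4: 3-byte lead, need 2 cont bytes. acc=0x4
Byte[12]=90: continuation. acc=(acc<<6)|0x10=0x110
Byte[13]=99: continuation. acc=(acc<<6)|0x19=0x4419
Completed: cp=U+4419 (starts at byte 11)
Byte[14]=50: 1-byte ASCII. cp=U+0050

Answer: 0 1 4 8 11 14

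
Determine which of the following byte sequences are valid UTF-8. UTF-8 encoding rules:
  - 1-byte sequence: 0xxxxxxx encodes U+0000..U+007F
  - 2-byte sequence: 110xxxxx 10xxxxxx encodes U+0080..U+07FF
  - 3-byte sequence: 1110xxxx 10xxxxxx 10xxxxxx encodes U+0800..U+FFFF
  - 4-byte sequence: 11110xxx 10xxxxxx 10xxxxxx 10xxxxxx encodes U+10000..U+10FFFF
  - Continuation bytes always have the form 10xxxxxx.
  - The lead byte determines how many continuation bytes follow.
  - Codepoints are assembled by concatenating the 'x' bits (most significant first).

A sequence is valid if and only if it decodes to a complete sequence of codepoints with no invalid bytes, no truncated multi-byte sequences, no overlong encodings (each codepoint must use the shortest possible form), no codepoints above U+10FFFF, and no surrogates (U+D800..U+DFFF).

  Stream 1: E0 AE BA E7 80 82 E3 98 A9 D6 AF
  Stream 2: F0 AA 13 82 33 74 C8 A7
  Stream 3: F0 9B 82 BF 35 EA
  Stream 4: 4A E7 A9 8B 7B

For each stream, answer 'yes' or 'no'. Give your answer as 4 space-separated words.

Stream 1: decodes cleanly. VALID
Stream 2: error at byte offset 2. INVALID
Stream 3: error at byte offset 6. INVALID
Stream 4: decodes cleanly. VALID

Answer: yes no no yes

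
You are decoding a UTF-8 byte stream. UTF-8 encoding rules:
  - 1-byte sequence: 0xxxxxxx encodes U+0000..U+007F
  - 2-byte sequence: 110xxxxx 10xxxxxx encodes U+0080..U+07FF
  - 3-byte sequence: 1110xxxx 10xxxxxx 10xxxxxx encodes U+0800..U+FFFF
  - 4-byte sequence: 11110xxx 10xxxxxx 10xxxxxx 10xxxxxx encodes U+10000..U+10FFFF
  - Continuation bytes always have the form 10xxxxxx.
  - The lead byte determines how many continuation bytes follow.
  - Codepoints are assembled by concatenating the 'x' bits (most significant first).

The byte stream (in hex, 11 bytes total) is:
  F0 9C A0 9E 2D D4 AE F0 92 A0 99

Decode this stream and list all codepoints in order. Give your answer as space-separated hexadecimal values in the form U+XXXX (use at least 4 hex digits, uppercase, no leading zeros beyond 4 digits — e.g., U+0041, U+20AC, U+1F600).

Answer: U+1C81E U+002D U+052E U+12819

Derivation:
Byte[0]=F0: 4-byte lead, need 3 cont bytes. acc=0x0
Byte[1]=9C: continuation. acc=(acc<<6)|0x1C=0x1C
Byte[2]=A0: continuation. acc=(acc<<6)|0x20=0x720
Byte[3]=9E: continuation. acc=(acc<<6)|0x1E=0x1C81E
Completed: cp=U+1C81E (starts at byte 0)
Byte[4]=2D: 1-byte ASCII. cp=U+002D
Byte[5]=D4: 2-byte lead, need 1 cont bytes. acc=0x14
Byte[6]=AE: continuation. acc=(acc<<6)|0x2E=0x52E
Completed: cp=U+052E (starts at byte 5)
Byte[7]=F0: 4-byte lead, need 3 cont bytes. acc=0x0
Byte[8]=92: continuation. acc=(acc<<6)|0x12=0x12
Byte[9]=A0: continuation. acc=(acc<<6)|0x20=0x4A0
Byte[10]=99: continuation. acc=(acc<<6)|0x19=0x12819
Completed: cp=U+12819 (starts at byte 7)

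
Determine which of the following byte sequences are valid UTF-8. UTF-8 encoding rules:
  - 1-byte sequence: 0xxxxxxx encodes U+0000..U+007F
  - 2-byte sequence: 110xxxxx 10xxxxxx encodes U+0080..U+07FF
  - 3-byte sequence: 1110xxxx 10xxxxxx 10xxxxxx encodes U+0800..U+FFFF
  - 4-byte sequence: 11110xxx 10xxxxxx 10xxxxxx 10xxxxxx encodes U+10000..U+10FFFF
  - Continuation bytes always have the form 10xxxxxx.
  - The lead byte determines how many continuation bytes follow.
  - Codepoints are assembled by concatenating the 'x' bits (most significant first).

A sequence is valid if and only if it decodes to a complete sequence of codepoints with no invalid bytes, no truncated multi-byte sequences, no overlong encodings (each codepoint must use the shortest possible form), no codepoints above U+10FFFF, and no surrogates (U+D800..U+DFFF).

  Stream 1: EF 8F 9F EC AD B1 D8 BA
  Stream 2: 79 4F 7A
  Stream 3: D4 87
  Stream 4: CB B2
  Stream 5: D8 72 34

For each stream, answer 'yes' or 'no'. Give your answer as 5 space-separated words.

Answer: yes yes yes yes no

Derivation:
Stream 1: decodes cleanly. VALID
Stream 2: decodes cleanly. VALID
Stream 3: decodes cleanly. VALID
Stream 4: decodes cleanly. VALID
Stream 5: error at byte offset 1. INVALID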